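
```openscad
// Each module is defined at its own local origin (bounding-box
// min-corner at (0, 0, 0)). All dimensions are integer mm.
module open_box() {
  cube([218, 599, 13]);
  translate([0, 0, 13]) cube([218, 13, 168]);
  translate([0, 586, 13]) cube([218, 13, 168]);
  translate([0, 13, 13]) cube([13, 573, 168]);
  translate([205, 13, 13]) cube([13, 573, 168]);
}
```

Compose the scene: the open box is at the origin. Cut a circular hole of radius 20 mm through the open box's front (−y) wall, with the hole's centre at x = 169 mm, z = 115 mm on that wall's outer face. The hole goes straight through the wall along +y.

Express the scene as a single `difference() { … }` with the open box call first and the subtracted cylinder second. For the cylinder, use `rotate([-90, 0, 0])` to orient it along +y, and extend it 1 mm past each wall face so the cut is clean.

difference() {
  open_box();
  translate([169, -1, 115]) rotate([-90, 0, 0]) cylinder(h = 15, r = 20);
}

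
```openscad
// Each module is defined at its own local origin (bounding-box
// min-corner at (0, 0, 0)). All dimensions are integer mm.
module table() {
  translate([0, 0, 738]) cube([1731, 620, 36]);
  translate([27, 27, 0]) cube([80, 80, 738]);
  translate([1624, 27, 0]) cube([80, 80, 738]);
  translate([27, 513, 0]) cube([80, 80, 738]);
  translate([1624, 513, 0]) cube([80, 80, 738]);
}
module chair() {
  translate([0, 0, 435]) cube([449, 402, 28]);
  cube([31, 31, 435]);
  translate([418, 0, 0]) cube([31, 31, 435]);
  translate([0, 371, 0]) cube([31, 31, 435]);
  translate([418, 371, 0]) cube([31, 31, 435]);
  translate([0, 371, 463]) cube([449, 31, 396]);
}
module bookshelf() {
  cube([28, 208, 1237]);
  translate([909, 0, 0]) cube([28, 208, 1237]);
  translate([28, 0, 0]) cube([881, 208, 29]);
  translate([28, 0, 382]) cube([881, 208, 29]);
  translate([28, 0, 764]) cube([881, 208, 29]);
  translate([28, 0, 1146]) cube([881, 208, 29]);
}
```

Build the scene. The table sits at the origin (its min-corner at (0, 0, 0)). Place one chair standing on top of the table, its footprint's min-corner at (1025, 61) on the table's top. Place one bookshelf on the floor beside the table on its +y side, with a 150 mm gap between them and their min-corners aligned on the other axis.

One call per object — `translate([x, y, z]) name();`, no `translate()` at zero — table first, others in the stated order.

table();
translate([1025, 61, 774]) chair();
translate([0, 770, 0]) bookshelf();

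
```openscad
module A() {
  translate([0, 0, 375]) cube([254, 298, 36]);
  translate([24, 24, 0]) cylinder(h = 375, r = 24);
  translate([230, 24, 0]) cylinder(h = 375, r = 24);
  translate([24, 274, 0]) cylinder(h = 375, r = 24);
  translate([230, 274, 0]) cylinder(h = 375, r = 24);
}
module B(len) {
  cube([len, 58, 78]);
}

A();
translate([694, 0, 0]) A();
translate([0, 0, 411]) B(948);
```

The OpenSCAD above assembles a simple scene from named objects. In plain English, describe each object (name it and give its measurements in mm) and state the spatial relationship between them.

A is a simple wooden stool: a rectangular seat 254 mm (x) by 298 mm (y), 36 mm thick, top face at z = 411 mm, on four round legs, each 48 mm in diameter. The legs rest on z = 0, each leg's axis is inset half a diameter from the nearest pair of seat edges (so the leg's bounding box is flush with the corner).

B is a rectangular beam 948 mm long (x), 58 mm deep (y), 78 mm thick (z).

The beam spans the tops of two stools placed 440 mm apart, resting at z = 411 mm.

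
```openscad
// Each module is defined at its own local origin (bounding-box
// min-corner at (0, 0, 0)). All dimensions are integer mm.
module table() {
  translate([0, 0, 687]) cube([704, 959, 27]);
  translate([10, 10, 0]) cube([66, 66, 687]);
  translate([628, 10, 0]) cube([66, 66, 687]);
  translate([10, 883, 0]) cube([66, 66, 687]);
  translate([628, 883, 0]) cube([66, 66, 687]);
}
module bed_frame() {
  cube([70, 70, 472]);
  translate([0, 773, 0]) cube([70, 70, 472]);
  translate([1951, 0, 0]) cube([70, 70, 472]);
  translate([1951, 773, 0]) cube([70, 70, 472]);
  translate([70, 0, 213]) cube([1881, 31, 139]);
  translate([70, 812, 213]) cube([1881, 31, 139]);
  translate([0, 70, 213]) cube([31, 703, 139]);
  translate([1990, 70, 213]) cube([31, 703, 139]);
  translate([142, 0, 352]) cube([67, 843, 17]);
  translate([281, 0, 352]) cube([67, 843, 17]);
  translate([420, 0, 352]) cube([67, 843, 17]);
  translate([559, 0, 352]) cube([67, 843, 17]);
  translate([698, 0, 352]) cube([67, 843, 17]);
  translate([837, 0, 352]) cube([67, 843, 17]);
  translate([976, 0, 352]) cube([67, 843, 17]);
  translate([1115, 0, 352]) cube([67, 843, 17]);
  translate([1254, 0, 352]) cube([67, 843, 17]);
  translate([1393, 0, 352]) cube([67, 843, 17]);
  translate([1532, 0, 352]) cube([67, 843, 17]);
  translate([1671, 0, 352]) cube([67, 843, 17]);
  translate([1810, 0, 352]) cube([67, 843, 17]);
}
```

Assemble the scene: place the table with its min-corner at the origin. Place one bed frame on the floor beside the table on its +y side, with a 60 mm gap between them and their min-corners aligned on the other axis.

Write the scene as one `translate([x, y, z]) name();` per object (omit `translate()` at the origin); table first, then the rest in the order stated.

table();
translate([0, 1019, 0]) bed_frame();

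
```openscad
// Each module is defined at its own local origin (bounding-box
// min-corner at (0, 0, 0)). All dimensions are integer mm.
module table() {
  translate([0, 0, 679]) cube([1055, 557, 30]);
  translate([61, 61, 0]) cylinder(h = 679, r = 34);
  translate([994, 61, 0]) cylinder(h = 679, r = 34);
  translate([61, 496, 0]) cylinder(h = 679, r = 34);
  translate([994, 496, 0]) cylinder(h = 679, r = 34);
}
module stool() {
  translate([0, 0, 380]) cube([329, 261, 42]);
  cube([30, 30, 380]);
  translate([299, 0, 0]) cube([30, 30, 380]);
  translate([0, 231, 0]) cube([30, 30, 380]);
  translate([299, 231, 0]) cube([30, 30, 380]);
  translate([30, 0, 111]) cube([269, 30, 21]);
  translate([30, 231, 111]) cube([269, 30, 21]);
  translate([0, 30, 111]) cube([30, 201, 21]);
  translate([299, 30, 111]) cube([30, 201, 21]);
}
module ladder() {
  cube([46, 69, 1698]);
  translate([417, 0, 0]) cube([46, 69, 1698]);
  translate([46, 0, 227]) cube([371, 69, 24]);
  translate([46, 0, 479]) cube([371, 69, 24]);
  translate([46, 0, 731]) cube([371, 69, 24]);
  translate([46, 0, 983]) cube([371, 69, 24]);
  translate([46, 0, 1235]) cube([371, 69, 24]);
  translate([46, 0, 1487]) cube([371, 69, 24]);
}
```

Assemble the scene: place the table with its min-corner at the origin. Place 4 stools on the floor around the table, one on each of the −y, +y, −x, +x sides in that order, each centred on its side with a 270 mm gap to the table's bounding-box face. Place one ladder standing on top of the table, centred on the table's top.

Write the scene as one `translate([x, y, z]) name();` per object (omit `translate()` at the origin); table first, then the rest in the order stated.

table();
translate([363, -531, 0]) stool();
translate([363, 827, 0]) stool();
translate([-599, 148, 0]) stool();
translate([1325, 148, 0]) stool();
translate([296, 244, 709]) ladder();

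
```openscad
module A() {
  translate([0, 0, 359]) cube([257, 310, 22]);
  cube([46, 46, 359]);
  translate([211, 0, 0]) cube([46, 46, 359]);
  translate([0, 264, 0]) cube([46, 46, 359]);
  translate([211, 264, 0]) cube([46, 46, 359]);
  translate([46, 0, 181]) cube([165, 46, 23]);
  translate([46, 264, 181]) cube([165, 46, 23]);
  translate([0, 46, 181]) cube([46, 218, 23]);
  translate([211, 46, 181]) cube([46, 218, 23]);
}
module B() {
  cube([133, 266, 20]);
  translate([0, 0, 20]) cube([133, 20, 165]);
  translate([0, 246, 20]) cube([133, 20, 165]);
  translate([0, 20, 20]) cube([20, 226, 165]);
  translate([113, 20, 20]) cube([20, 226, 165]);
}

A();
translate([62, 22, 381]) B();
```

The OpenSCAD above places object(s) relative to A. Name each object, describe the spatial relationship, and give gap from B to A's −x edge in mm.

The open box's min-x is at 62; the stool's min-x is 0; gap = 62 mm.

A is a stool. B is an open box. The open box is on top of the stool, centred. The gap from the open box to the stool's −x edge is 62 mm.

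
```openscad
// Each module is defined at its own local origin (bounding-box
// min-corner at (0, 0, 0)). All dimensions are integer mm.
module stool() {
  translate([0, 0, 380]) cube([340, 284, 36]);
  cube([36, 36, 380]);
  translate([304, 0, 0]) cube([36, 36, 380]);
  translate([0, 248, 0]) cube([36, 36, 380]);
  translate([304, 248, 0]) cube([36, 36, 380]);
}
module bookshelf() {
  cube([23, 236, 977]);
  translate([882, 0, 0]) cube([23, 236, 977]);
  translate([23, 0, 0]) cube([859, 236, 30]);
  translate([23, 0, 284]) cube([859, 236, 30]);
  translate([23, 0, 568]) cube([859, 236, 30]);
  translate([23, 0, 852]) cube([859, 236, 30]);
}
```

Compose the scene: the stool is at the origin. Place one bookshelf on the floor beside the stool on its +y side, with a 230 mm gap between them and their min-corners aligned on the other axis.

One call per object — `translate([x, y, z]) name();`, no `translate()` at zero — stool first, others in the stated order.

stool();
translate([0, 514, 0]) bookshelf();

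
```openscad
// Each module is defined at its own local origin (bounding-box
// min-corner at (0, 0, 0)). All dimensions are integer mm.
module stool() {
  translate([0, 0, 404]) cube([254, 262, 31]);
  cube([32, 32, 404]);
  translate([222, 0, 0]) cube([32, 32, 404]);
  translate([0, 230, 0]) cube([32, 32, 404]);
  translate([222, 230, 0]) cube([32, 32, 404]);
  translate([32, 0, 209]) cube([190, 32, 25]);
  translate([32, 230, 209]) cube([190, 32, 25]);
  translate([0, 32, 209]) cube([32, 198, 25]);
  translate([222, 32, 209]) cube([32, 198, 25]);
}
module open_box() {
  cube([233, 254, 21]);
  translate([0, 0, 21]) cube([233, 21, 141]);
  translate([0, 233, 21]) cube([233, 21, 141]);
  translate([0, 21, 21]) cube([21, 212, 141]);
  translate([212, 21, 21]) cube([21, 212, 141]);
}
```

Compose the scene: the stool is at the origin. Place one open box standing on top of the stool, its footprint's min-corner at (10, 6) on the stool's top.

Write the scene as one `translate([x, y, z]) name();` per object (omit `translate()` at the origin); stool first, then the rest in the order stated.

stool();
translate([10, 6, 435]) open_box();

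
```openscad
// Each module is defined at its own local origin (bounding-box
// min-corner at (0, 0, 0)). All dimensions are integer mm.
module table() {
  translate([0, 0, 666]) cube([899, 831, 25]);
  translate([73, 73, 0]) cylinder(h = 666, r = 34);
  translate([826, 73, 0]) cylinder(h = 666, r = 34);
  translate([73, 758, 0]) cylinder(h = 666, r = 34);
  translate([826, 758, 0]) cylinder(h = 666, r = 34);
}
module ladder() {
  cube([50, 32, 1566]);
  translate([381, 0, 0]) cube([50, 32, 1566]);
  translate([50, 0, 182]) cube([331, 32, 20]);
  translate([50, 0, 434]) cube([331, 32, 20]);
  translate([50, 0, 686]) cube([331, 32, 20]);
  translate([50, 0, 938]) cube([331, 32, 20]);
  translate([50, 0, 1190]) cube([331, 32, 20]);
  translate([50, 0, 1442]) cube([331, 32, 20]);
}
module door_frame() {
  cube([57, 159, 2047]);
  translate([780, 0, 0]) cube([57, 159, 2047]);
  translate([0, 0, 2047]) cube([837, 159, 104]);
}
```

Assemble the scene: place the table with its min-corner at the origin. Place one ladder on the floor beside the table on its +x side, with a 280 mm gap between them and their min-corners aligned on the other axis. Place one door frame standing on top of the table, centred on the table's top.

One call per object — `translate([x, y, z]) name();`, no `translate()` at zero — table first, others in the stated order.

table();
translate([1179, 0, 0]) ladder();
translate([31, 336, 691]) door_frame();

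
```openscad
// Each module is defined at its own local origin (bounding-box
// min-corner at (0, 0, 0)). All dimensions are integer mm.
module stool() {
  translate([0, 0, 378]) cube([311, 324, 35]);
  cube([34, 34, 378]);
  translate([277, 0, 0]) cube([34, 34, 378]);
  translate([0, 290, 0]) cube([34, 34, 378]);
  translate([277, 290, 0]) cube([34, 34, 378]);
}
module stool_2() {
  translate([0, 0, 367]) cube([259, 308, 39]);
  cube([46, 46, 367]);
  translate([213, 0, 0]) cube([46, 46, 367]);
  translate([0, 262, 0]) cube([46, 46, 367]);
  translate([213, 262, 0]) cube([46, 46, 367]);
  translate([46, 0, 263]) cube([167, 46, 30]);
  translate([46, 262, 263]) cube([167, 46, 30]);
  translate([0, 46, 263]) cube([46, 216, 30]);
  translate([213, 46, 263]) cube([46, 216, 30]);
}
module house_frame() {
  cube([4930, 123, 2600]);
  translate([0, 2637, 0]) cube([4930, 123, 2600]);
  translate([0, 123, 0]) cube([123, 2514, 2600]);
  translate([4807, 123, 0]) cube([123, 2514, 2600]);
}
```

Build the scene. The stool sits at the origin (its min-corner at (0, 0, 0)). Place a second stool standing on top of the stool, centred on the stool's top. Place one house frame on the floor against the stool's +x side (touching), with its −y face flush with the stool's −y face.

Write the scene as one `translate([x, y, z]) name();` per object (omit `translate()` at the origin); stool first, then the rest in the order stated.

stool();
translate([26, 8, 413]) stool_2();
translate([311, 0, 0]) house_frame();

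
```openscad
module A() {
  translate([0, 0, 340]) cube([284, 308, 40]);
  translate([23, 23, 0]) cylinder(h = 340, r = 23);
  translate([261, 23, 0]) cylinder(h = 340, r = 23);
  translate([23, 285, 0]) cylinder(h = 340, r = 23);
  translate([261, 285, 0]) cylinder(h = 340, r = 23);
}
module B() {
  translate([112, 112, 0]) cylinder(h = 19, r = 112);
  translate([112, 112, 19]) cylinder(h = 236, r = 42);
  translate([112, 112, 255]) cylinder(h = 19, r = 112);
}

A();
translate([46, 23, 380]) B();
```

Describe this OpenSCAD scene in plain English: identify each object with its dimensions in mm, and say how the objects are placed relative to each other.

A is a four-legged stool. The seat is a 284×308×40 mm slab whose top surface is at z = 380 mm; four round legs, each 46 mm in diameter, run from the floor (z = 0) to the underside of the seat, each leg's axis is inset half a diameter from the nearest pair of seat edges (so the leg's bounding box is flush with the corner).

B is a spool: two coaxial disc flanges of radius 112 mm and thickness 19 mm, joined by a core cylinder of radius 42 mm and height 236 mm. The lower flange rests on z = 0 and the three cylinders share a vertical axis.

The spool is on top of the stool.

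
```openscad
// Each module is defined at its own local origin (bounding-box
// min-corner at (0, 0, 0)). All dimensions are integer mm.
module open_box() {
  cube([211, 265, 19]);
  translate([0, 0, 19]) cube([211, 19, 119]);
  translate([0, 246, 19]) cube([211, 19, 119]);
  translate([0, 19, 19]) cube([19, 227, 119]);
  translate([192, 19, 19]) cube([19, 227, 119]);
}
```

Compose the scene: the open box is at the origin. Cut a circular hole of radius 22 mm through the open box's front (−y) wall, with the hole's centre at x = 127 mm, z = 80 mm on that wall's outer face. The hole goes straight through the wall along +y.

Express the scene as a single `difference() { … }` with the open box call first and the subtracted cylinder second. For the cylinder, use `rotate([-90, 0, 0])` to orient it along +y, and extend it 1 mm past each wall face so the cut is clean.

difference() {
  open_box();
  translate([127, -1, 80]) rotate([-90, 0, 0]) cylinder(h = 21, r = 22);
}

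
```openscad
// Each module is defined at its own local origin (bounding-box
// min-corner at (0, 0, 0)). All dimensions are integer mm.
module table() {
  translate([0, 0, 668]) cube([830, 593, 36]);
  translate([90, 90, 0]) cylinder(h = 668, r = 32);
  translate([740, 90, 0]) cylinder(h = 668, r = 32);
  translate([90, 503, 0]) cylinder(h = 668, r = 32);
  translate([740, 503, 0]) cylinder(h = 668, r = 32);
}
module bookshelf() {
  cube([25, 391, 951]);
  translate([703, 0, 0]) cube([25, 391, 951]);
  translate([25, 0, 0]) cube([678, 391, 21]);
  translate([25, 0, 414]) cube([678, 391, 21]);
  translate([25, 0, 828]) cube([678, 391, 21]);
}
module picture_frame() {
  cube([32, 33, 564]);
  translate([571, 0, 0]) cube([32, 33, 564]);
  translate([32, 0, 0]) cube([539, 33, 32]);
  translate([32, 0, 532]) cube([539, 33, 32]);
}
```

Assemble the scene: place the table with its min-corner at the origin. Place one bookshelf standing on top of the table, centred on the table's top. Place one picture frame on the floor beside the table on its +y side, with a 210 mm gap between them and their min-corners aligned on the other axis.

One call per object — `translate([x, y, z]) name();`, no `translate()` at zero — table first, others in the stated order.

table();
translate([51, 101, 704]) bookshelf();
translate([0, 803, 0]) picture_frame();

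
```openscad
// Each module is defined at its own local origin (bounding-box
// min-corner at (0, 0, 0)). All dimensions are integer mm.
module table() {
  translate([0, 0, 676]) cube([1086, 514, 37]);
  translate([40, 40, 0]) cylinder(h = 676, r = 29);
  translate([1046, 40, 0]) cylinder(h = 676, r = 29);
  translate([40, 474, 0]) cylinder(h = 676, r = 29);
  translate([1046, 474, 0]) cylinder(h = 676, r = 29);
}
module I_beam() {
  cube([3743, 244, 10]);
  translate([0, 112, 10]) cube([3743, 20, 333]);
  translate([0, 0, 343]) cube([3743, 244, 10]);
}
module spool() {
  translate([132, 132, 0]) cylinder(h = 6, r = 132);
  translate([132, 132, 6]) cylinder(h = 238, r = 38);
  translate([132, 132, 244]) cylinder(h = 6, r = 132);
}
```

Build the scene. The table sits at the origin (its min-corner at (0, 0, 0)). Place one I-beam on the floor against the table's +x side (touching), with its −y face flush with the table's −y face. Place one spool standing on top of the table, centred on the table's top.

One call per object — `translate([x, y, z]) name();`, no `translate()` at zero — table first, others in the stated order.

table();
translate([1086, 0, 0]) I_beam();
translate([411, 125, 713]) spool();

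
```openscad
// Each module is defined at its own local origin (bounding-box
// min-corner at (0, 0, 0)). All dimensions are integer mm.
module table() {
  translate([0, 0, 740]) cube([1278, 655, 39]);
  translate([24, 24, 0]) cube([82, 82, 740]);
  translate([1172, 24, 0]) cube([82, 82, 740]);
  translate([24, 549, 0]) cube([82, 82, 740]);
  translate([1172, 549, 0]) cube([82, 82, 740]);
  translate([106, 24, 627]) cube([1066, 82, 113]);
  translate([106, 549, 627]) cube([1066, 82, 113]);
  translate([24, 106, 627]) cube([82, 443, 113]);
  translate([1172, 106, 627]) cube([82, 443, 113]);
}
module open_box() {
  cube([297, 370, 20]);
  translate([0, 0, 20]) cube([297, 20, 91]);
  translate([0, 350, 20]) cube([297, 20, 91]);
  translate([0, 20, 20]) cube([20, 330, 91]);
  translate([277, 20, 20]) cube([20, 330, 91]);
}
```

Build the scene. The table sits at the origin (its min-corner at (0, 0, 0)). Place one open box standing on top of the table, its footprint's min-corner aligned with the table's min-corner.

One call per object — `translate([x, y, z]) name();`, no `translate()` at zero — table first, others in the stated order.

table();
translate([0, 0, 779]) open_box();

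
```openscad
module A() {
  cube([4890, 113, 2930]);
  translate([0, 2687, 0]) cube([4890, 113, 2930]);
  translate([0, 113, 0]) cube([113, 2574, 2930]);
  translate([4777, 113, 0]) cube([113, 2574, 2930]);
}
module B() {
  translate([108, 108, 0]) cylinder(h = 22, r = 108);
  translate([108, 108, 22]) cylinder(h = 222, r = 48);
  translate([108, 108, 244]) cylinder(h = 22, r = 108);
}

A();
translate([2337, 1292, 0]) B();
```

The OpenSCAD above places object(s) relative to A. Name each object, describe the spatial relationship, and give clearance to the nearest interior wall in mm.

Clearances: x = 2224, y = 1179; minimum 1179 mm.

A is a house frame. B is a spool. The spool sits inside the house frame, centred. The clearance to the nearest interior wall is 1179 mm.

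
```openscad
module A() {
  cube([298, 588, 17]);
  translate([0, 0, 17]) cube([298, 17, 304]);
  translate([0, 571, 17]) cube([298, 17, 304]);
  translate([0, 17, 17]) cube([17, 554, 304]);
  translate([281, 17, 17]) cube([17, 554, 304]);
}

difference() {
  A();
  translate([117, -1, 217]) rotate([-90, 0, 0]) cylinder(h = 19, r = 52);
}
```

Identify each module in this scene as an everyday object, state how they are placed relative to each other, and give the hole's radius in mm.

The subtracted cylinder has r = 52 mm.

A is an open box. The open box has a circular hole through its front wall. The hole's radius is 52 mm.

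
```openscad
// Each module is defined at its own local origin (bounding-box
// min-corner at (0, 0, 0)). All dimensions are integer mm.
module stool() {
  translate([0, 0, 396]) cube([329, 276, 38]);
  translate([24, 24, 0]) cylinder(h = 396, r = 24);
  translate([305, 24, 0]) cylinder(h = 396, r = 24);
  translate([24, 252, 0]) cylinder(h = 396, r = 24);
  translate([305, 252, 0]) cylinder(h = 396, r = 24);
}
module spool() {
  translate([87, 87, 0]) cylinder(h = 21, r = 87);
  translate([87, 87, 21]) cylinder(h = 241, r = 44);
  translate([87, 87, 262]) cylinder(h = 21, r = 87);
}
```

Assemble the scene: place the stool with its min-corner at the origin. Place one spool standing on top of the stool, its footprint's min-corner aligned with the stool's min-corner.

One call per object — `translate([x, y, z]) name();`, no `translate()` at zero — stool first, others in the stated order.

stool();
translate([0, 0, 434]) spool();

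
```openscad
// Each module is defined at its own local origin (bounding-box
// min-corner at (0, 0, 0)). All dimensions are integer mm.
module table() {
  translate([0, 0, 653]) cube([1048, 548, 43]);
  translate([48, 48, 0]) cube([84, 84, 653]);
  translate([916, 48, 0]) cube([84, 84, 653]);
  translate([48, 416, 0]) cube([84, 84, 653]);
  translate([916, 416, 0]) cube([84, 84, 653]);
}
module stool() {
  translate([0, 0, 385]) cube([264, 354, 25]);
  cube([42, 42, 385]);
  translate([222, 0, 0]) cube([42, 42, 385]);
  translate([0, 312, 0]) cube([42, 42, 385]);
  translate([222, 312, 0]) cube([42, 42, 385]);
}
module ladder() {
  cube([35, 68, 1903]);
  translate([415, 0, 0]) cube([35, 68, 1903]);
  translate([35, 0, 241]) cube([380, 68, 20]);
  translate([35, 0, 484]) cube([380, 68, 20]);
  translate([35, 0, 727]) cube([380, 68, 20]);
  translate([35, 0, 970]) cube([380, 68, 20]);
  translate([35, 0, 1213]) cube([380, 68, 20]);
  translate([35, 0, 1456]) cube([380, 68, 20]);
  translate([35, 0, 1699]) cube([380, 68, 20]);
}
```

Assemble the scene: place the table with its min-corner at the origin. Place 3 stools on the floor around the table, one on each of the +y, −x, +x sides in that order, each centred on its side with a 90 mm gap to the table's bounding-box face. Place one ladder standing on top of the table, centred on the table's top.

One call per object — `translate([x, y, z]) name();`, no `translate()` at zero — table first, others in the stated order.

table();
translate([392, 638, 0]) stool();
translate([-354, 97, 0]) stool();
translate([1138, 97, 0]) stool();
translate([299, 240, 696]) ladder();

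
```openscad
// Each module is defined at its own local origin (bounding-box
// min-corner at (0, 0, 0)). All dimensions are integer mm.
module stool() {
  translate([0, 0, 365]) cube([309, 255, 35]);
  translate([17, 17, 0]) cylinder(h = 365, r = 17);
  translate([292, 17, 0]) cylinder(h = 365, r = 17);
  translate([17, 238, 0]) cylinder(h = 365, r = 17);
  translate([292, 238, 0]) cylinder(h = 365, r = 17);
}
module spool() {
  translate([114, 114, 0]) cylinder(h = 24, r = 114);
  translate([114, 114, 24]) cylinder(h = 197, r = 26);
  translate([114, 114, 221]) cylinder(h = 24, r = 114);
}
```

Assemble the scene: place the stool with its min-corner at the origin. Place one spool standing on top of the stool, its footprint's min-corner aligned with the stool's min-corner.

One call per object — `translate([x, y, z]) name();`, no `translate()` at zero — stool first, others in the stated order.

stool();
translate([0, 0, 400]) spool();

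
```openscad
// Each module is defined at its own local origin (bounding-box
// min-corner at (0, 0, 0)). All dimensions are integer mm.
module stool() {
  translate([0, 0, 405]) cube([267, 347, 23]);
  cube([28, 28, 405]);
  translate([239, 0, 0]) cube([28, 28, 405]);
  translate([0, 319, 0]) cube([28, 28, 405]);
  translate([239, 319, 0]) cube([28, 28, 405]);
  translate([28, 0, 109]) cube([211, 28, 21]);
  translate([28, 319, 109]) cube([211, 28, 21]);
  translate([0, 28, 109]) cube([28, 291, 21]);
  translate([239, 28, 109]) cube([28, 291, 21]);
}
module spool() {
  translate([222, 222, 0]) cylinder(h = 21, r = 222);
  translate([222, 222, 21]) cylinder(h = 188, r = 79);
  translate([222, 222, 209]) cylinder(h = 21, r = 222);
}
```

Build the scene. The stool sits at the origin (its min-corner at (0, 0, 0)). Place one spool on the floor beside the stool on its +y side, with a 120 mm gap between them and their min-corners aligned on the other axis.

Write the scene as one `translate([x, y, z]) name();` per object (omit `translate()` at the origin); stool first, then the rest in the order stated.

stool();
translate([0, 467, 0]) spool();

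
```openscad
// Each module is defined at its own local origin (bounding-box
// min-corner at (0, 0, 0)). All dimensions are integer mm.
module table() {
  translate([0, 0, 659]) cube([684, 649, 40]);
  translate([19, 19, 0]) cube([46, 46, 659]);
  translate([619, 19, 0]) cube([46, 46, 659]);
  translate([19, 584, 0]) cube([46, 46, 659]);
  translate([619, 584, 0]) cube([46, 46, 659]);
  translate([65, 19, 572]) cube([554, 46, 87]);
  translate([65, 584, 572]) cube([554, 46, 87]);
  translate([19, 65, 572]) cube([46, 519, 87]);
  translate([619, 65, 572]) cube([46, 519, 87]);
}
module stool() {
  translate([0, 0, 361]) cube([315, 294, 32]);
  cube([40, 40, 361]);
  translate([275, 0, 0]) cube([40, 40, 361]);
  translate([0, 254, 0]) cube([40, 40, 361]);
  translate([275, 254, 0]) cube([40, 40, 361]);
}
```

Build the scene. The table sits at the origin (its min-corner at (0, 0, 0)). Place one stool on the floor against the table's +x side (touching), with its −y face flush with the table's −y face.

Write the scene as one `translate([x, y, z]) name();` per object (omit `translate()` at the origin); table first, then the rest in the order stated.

table();
translate([684, 0, 0]) stool();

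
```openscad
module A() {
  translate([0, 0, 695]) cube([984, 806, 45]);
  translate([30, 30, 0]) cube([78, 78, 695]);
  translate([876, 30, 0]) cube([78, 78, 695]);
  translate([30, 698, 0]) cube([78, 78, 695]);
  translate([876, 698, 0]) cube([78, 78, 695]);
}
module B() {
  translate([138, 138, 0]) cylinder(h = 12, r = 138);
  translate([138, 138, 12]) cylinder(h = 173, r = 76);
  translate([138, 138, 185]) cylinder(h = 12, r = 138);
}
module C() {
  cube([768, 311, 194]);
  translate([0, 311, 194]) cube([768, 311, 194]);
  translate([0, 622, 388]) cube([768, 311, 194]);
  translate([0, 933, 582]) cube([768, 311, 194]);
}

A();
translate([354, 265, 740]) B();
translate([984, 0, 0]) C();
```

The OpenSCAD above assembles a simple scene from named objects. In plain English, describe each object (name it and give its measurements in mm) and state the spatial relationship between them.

A is a rectangular dining table. The top is 984×806×45 mm with its upper surface at z = 740 mm. It stands on four 78×78 mm square legs, each inset 30 mm from the nearest pair of top edges, running from the floor to the underside of the top.

B is a spool: two coaxial disc flanges of radius 138 mm and thickness 12 mm, joined by a core cylinder of radius 76 mm and height 173 mm. The lower flange rests on z = 0 and the three cylinders share a vertical axis.

C is a straight staircase of 4 solid steps. Each step is 768 mm wide (x), 311 mm deep (y, the going) and 194 mm tall (the rise). The first step rests on the floor; each subsequent step sits one going further in +y and one rise higher in +z, directly behind and above the previous step with no overlap.

The spool is on top of the table, centred. The staircase is against the table's +x side, with their −y faces flush.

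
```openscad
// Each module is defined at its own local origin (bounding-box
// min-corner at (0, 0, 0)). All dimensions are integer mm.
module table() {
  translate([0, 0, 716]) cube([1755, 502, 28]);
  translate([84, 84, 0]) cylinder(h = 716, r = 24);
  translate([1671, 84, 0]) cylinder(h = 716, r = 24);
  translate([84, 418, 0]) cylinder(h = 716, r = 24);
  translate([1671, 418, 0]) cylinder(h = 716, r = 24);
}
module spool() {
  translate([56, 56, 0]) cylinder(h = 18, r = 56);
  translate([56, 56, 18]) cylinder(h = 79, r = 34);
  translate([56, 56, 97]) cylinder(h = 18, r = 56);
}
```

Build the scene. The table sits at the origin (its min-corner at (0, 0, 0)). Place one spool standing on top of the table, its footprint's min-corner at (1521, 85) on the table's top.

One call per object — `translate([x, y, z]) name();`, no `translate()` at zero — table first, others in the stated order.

table();
translate([1521, 85, 744]) spool();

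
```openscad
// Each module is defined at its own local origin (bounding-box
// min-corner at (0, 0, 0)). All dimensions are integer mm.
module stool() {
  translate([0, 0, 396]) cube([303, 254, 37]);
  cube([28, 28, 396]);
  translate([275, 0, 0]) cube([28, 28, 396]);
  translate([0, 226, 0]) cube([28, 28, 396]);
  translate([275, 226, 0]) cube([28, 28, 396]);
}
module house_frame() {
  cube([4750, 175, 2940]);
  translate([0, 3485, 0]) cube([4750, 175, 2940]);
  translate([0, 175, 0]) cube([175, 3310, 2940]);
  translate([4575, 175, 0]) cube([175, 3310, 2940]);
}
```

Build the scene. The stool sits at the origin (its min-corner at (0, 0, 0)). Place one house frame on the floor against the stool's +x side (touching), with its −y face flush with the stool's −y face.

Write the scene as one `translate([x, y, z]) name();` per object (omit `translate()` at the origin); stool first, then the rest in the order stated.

stool();
translate([303, 0, 0]) house_frame();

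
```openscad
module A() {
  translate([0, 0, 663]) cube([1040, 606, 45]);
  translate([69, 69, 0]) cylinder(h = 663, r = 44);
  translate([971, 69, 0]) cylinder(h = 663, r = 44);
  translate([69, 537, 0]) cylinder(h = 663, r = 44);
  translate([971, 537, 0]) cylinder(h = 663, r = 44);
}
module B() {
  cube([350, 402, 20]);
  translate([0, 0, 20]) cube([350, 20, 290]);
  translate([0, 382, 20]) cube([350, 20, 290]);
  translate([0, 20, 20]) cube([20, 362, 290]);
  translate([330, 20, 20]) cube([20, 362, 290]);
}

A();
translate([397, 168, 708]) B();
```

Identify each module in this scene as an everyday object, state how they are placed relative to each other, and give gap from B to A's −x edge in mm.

A is a table. B is an open box. The open box is on top of the table. The gap from the open box to the table's −x edge is 397 mm.

The open box's min-x is at 397; the table's min-x is 0; gap = 397 mm.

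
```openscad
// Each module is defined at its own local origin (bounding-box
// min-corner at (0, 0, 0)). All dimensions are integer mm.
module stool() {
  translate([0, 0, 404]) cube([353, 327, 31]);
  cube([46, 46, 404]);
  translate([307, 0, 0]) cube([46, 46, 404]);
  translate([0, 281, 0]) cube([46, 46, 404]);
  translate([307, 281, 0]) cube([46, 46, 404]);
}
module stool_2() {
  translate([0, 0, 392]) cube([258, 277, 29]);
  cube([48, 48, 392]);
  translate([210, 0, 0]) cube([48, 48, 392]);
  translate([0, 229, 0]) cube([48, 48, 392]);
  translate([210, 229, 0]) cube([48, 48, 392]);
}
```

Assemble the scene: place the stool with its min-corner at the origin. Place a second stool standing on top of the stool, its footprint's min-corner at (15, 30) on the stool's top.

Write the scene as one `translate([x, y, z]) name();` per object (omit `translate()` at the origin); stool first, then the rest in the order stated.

stool();
translate([15, 30, 435]) stool_2();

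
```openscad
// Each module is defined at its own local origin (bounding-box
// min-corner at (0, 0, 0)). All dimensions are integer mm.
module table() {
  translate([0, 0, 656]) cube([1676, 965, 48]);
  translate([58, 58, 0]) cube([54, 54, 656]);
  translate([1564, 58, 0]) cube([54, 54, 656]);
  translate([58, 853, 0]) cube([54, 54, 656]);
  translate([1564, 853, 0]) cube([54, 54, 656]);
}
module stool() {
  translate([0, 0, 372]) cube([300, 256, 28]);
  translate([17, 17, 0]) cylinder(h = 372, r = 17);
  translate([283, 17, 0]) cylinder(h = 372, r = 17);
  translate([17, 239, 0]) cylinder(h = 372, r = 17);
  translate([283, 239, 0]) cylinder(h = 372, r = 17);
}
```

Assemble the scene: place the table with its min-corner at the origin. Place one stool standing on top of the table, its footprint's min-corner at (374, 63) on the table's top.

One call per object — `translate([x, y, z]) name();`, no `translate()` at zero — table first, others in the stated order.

table();
translate([374, 63, 704]) stool();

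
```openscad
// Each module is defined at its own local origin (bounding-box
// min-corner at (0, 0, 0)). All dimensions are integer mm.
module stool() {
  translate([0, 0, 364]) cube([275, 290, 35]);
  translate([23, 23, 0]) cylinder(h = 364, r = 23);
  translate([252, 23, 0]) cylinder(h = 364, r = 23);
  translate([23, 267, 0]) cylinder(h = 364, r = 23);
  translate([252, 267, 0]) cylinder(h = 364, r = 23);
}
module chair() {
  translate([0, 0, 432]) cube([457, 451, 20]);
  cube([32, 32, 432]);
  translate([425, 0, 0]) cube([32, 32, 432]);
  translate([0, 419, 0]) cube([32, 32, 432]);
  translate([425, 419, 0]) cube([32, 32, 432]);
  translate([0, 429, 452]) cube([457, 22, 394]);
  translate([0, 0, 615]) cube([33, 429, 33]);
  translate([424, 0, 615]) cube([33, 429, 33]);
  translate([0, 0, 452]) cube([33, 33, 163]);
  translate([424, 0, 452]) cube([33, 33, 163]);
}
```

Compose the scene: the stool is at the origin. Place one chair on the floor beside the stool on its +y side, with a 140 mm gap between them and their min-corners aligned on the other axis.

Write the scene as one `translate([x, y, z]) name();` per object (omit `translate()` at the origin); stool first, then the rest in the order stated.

stool();
translate([0, 430, 0]) chair();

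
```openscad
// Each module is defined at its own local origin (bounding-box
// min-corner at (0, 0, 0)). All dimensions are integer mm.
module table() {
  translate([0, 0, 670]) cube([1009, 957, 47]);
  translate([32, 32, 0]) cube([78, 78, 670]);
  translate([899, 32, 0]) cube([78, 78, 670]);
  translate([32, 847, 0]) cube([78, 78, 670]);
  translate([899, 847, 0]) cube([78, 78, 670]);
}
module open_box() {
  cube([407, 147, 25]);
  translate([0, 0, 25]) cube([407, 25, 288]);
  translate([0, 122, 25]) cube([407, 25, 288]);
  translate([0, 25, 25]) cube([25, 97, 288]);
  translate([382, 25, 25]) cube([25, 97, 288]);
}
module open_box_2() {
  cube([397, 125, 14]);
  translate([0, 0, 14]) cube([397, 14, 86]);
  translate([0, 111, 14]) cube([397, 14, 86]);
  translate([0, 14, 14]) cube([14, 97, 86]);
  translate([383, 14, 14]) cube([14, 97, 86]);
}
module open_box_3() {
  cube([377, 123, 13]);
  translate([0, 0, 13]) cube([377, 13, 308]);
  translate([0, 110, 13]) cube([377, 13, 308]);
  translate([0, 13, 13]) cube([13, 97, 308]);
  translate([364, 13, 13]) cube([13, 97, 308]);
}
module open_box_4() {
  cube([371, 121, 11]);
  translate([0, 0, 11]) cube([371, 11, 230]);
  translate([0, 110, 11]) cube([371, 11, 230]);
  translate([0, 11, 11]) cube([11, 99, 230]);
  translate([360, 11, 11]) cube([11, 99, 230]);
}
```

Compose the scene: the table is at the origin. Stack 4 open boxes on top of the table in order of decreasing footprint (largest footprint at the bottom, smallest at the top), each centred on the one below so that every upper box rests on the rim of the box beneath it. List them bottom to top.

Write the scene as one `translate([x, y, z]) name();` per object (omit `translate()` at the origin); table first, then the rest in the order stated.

table();
translate([301, 405, 717]) open_box();
translate([306, 416, 1030]) open_box_2();
translate([316, 417, 1130]) open_box_3();
translate([319, 418, 1451]) open_box_4();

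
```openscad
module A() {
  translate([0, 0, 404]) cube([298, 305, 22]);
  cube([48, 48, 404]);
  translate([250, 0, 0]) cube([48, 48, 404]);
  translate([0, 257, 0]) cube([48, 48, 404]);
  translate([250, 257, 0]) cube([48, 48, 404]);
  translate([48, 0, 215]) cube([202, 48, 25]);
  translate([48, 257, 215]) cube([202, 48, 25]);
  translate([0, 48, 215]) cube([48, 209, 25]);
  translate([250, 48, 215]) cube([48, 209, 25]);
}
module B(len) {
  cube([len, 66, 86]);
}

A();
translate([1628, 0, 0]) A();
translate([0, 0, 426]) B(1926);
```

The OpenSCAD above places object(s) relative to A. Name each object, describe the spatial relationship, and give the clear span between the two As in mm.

A is a stool. B is a beam. A beam spans the tops of two stools. The clear span between the two stools is 1330 mm.

Second stool starts at x = 1628; first ends at x = 298; clear span = 1628 − 298 = 1330 mm.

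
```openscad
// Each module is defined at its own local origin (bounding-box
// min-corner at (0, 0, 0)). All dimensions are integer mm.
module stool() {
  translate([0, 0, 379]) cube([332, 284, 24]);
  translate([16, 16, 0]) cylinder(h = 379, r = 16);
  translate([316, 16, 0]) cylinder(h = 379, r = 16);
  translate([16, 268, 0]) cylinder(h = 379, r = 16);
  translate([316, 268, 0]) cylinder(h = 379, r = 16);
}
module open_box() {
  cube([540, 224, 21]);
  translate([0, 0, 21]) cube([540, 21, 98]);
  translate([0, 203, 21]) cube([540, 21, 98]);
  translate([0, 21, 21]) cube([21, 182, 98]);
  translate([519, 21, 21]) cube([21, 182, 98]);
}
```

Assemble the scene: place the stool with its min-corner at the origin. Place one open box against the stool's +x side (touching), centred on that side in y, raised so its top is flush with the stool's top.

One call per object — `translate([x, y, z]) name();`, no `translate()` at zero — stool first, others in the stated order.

stool();
translate([332, 30, 284]) open_box();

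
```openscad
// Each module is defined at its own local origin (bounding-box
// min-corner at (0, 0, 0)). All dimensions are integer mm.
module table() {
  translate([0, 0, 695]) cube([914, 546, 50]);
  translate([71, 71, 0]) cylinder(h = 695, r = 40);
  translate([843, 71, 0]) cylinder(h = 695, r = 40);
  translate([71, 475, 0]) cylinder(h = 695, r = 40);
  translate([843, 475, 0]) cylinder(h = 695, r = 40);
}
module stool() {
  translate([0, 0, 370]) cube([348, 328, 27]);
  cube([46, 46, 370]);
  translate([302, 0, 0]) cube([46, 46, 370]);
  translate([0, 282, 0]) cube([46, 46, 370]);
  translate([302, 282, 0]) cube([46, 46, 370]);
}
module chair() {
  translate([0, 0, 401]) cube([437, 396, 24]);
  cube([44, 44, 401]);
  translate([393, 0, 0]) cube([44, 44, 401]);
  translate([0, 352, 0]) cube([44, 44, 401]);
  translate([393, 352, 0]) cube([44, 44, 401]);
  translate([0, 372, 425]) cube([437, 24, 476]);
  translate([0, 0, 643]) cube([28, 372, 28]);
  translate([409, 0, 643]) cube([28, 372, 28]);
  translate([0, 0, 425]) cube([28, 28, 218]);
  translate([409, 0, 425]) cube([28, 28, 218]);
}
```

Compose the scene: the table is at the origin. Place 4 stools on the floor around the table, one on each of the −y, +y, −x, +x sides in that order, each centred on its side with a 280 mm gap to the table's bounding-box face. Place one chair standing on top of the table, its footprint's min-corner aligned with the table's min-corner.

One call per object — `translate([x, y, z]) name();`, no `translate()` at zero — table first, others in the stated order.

table();
translate([283, -608, 0]) stool();
translate([283, 826, 0]) stool();
translate([-628, 109, 0]) stool();
translate([1194, 109, 0]) stool();
translate([0, 0, 745]) chair();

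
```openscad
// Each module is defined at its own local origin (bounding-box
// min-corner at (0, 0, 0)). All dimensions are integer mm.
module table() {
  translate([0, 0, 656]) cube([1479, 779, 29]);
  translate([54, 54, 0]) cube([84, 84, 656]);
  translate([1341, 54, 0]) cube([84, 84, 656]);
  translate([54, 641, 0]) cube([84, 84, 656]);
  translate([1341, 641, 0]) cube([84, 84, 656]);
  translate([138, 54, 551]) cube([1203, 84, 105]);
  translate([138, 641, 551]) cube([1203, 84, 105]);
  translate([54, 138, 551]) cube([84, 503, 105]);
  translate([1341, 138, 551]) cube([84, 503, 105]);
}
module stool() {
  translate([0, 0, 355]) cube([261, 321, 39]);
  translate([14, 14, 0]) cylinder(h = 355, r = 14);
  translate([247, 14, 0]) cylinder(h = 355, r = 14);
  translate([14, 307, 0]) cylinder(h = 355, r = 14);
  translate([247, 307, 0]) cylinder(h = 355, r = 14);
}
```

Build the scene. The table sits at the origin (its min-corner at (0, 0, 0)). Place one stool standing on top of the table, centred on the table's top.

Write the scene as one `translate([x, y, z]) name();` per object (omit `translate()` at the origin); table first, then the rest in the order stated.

table();
translate([609, 229, 685]) stool();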